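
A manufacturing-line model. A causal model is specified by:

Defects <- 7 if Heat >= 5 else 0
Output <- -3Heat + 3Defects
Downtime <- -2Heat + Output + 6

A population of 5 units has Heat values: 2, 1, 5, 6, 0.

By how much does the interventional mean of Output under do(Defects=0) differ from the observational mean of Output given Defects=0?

Every unit gets Defects=0 under the intervention. Output values become -6, -3, -15, -18, 0; E[Output|do(Defects=0)] = -8.4.
E[Output|Defects=0] averages over only the 3 units with Defects=0 (Heat = 2, 1, 0): Output = -6, -3, 0, mean -3.
Difference = -8.4 − (-3) = -5.4.

-5.4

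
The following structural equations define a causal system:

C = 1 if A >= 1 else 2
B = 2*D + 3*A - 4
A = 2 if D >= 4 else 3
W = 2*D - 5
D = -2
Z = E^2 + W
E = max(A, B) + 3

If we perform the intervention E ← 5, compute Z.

16

Under do(E=5), the mechanism E = max(A, B) + 3 is discarded; E is fixed at 5.
W = 2*D - 5  [with D=-2]  = -9
Z = E^2 + W  [with E=5, W=-9]  = 16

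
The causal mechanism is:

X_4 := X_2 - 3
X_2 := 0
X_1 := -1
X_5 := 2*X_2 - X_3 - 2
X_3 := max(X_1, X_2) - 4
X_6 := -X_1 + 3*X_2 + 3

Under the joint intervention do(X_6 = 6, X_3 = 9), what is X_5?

Under do(X_6 = 6, X_3 = 9), each intervened variable's structural equation is replaced by its fixed value.
X_5 = 2*X_2 - X_3 - 2  [with X_2=0, X_3=9]  = -11

-11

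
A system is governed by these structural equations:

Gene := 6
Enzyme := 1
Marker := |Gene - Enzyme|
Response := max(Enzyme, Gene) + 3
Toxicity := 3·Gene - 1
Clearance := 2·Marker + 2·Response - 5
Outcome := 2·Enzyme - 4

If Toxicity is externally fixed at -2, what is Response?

The intervention breaks the incoming arrows to Toxicity: Toxicity := 3·Gene - 1 no longer applies, and Toxicity = -2.
Since Response is not a descendant of the intervened variable, it is unaffected.
Response = max(Enzyme, Gene) + 3  [with Enzyme=1, Gene=6]  = 9

9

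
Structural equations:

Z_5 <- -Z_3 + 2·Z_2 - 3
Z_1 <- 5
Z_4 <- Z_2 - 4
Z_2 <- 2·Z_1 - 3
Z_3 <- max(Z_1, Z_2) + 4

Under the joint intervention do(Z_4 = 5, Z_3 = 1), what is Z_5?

10

The joint intervention fixes Z_4 = 5, Z_3 = 1, removing each variable's own equation.
Z_2 = 2·Z_1 - 3  [with Z_1=5]  = 7
Z_5 = -Z_3 + 2·Z_2 - 3  [with Z_3=1, Z_2=7]  = 10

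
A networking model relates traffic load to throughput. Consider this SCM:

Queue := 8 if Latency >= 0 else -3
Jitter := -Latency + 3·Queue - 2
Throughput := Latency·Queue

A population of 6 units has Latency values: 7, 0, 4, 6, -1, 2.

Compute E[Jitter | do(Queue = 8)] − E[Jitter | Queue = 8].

0.8

The intervention sets Queue=8 in all 6 units regardless of Latency. Recomputing Jitter per unit gives 15, 22, 18, 16, 23, 20; average 19.
Observing Queue=8 restricts to units where Queue's equation naturally yields 8: Latency ∈ {7, 0, 4, 6, 2}. In that subpopulation Jitter = 15, 22, 18, 16, 20, mean 18.2.
Difference = 19 − 18.2 = 0.8.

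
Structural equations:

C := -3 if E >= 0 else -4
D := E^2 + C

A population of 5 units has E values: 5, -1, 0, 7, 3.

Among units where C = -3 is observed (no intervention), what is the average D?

17.75

E[D|C=-3] averages over only the 4 units with C=-3 (E = 5, 0, 7, 3): D = 22, -3, 46, 6, mean 17.75.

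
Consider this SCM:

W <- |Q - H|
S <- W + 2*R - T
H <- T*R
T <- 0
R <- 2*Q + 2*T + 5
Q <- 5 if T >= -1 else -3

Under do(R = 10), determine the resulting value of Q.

5

Under do(R=10), the mechanism R <- 2*Q + 2*T + 5 is discarded; R is fixed at 10.
Since Q is not a descendant of the intervened variable, it is unaffected.
Q = 5 if T >= -1 else -3  [with T=0]  = 5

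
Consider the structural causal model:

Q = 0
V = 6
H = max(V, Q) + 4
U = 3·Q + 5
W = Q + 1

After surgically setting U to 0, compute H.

10

Under do(U=0), the mechanism U = 3·Q + 5 is discarded; U is fixed at 0.
Since H is not a descendant of the intervened variable, it is unaffected.
H = max(V, Q) + 4  [with V=6, Q=0]  = 10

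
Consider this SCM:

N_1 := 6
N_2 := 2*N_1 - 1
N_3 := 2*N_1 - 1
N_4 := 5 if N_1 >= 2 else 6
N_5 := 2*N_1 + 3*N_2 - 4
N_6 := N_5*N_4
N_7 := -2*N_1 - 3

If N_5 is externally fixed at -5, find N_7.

-15

Under do(N_5=-5), the mechanism N_5 := 2*N_1 + 3*N_2 - 4 is discarded; N_5 is fixed at -5.
Since N_7 is not a descendant of the intervened variable, it is unaffected.
N_7 = -2*N_1 - 3  [with N_1=6]  = -15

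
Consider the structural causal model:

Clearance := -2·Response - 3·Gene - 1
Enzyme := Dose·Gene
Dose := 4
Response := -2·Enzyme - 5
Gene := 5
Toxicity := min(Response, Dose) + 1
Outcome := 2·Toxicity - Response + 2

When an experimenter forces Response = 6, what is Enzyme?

Under do(Response=6), the mechanism Response := -2·Enzyme - 5 is discarded; Response is fixed at 6.
Since Enzyme is not a descendant of the intervened variable, it is unaffected.
Enzyme = Dose·Gene  [with Dose=4, Gene=5]  = 20

20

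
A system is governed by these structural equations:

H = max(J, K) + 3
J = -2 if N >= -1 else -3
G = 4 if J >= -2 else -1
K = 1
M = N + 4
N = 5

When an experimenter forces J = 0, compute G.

4

Under do(J=0), the mechanism J = -2 if N >= -1 else -3 is discarded; J is fixed at 0.
G = 4 if J >= -2 else -1  [with J=0]  = 4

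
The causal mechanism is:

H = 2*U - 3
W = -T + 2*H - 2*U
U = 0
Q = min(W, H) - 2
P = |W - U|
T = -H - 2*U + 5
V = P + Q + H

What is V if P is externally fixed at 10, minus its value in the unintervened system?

Under do(P=10), the mechanism P = |W - U| is discarded; P is fixed at 10.
H = 2*U - 3  [with U=0]  = -3
T = -H - 2*U + 5  [with H=-3, U=0]  = 8
W = -T + 2*H - 2*U  [with T=8, H=-3, U=0]  = -14
Q = min(W, H) - 2  [with W=-14, H=-3]  = -16
V = P + Q + H  [with P=10, Q=-16, H=-3]  = -9
Without intervention: H = 2*U - 3  [with U=0]  = -3; T = -H - 2*U + 5  [with H=-3, U=0]  = 8; W = -T + 2*H - 2*U  [with T=8, H=-3, U=0]  = -14; P = |W - U|  [with W=-14, U=0]  = 14; Q = min(W, H) - 2  [with W=-14, H=-3]  = -16; V = P + Q + H  [with P=14, Q=-16, H=-3]  = -5.
Change = -9 − (-5) = -4.

-4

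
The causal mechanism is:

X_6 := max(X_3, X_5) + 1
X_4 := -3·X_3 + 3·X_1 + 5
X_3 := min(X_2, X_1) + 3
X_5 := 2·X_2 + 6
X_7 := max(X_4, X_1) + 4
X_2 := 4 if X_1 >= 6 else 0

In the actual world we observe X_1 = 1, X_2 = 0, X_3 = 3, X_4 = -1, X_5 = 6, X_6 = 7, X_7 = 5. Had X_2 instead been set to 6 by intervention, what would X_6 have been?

Under do(X_2=6), the mechanism X_2 := 4 if X_1 >= 6 else 0 is discarded; X_2 is fixed at 6.
X_3 = min(X_2, X_1) + 3  [with X_2=6, X_1=1]  = 4
X_5 = 2·X_2 + 6  [with X_2=6]  = 18
X_6 = max(X_3, X_5) + 1  [with X_3=4, X_5=18]  = 19

19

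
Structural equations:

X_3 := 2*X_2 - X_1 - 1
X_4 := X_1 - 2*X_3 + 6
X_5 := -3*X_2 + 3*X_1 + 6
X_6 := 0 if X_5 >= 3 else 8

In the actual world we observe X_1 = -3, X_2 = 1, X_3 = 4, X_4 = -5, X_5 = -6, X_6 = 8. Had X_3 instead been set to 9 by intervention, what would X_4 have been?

The intervention breaks the incoming arrows to X_3: X_3 := 2*X_2 - X_1 - 1 no longer applies, and X_3 = 9.
X_4 = X_1 - 2*X_3 + 6  [with X_1=-3, X_3=9]  = -15

-15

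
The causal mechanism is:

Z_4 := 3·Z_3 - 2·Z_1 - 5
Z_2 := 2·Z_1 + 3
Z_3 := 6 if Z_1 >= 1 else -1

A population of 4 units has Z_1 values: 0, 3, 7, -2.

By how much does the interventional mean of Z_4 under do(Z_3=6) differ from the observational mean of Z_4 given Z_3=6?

Under do(Z_3=6), Z_3's equation is replaced by Z_3=6 for every unit. Per-unit Z_4: 13, 7, -1, 17. Mean = 9.
E[Z_4|Z_3=6] averages over only the 2 units with Z_3=6 (Z_1 = 3, 7): Z_4 = 7, -1, mean 3.
Difference = 9 − 3 = 6.

6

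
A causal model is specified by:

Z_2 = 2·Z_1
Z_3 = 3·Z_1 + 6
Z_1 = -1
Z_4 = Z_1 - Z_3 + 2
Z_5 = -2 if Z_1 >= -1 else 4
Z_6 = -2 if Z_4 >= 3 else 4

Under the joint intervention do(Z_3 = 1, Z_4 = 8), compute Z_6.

Setting Z_3 = 1, Z_4 = 8 by intervention discards those variables' equations.
Z_6 = -2 if Z_4 >= 3 else 4  [with Z_4=8]  = -2

-2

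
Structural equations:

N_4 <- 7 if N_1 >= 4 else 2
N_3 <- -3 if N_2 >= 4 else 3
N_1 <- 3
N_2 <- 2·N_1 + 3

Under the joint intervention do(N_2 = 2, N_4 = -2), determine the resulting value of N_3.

The joint intervention fixes N_2 = 2, N_4 = -2, removing each variable's own equation.
N_3 = -3 if N_2 >= 4 else 3  [with N_2=2]  = 3

3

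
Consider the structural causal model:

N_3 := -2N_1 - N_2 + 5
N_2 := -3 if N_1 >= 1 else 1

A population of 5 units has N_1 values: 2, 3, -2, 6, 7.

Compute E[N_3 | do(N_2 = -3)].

1.6

The intervention sets N_2=-3 in all 5 units regardless of N_1. Recomputing N_3 per unit gives 4, 2, 12, -4, -6; average 1.6.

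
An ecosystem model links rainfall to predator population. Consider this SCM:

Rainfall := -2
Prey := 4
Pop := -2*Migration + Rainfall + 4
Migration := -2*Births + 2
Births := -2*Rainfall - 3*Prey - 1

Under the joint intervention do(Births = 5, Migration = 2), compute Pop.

-2

Setting Births = 5, Migration = 2 by intervention discards those variables' equations.
Pop = -2*Migration + Rainfall + 4  [with Migration=2, Rainfall=-2]  = -2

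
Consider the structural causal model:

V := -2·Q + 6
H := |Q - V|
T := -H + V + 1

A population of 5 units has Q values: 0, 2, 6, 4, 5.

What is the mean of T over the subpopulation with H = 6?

-3

Observing H=6 restricts to units where H's equation naturally yields 6: Q ∈ {0, 4}. In that subpopulation T = 1, -7, mean -3.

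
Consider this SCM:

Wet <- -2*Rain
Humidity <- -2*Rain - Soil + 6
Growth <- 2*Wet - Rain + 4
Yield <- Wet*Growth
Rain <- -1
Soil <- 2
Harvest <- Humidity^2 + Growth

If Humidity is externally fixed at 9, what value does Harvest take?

90

Under do(Humidity=9), the mechanism Humidity <- -2*Rain - Soil + 6 is discarded; Humidity is fixed at 9.
Wet = -2*Rain  [with Rain=-1]  = 2
Growth = 2*Wet - Rain + 4  [with Wet=2, Rain=-1]  = 9
Harvest = Humidity^2 + Growth  [with Humidity=9, Growth=9]  = 90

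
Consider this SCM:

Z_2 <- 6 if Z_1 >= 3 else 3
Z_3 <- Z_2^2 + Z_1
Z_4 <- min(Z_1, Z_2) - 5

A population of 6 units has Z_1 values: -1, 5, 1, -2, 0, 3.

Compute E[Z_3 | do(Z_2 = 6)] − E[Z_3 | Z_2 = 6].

-3

do(Z_2=6) breaks Z_2's dependence on Z_1. With Z_2=6 fixed, Z_3 across the units is 35, 41, 37, 34, 36, 39, mean 37.
E[Z_3|Z_2=6] averages over only the 2 units with Z_2=6 (Z_1 = 5, 3): Z_3 = 41, 39, mean 40.
Difference = 37 − 40 = -3.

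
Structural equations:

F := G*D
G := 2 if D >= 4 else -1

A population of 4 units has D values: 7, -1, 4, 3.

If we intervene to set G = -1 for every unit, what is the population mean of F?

Under do(G=-1), G's equation is replaced by G=-1 for every unit. Per-unit F: -7, 1, -4, -3. Mean = -3.25.

-3.25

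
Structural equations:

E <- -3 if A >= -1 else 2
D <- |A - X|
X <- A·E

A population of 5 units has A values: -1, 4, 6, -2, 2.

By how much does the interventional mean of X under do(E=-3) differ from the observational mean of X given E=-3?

do(E=-3) breaks E's dependence on A. With E=-3 fixed, X across the units is 3, -12, -18, 6, -6, mean -5.4.
E[X|E=-3] averages over only the 4 units with E=-3 (A = -1, 4, 6, 2): X = 3, -12, -18, -6, mean -8.25.
Difference = -5.4 − (-8.25) = 2.85.

2.85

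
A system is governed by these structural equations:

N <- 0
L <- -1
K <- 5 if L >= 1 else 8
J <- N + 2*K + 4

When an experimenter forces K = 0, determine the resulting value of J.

The intervention breaks the incoming arrows to K: K <- 5 if L >= 1 else 8 no longer applies, and K = 0.
J = N + 2*K + 4  [with N=0, K=0]  = 4

4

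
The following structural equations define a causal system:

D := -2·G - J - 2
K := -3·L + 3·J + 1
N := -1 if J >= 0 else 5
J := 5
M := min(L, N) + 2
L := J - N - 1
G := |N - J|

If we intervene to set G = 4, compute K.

1

Under do(G=4), the mechanism G := |N - J| is discarded; G is fixed at 4.
Since K is not a descendant of the intervened variable, it is unaffected.
N = -1 if J >= 0 else 5  [with J=5]  = -1
L = J - N - 1  [with J=5, N=-1]  = 5
K = -3·L + 3·J + 1  [with L=5, J=5]  = 1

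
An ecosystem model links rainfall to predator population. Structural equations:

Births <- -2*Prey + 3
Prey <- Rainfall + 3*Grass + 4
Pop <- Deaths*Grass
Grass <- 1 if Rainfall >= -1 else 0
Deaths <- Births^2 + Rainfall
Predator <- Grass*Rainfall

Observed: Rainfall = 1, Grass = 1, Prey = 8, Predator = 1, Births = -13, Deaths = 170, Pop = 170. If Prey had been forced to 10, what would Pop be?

The intervention breaks the incoming arrows to Prey: Prey <- Rainfall + 3*Grass + 4 no longer applies, and Prey = 10.
Grass = 1 if Rainfall >= -1 else 0  [with Rainfall=1]  = 1
Births = -2*Prey + 3  [with Prey=10]  = -17
Deaths = Births^2 + Rainfall  [with Births=-17, Rainfall=1]  = 290
Pop = Deaths*Grass  [with Deaths=290, Grass=1]  = 290

290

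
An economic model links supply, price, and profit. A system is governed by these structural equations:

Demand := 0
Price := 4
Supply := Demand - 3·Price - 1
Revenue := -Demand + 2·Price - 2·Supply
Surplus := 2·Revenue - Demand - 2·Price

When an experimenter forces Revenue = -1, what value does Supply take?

-13

Under do(Revenue=-1), the mechanism Revenue := -Demand + 2·Price - 2·Supply is discarded; Revenue is fixed at -1.
Since Supply is not a descendant of the intervened variable, it is unaffected.
Supply = Demand - 3·Price - 1  [with Demand=0, Price=4]  = -13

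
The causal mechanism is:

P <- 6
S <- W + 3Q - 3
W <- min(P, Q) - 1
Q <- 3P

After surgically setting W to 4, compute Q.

Under do(W=4), the mechanism W <- min(P, Q) - 1 is discarded; W is fixed at 4.
Since Q is not a descendant of the intervened variable, it is unaffected.
Q = 3P  [with P=6]  = 18

18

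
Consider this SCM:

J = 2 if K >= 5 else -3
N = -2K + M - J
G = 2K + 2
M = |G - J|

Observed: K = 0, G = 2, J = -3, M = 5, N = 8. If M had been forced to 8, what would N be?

Intervening sets M = 8 and removes its equation (M = |G - J|).
J = 2 if K >= 5 else -3  [with K=0]  = -3
N = -2K + M - J  [with K=0, M=8, J=-3]  = 11

11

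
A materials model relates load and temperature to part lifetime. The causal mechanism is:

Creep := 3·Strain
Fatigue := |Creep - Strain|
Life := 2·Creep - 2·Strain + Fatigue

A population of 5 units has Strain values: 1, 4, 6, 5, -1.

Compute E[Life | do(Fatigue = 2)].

do(Fatigue=2) breaks Fatigue's dependence on Strain. With Fatigue=2 fixed, Life across the units is 6, 18, 26, 22, -2, mean 14.

14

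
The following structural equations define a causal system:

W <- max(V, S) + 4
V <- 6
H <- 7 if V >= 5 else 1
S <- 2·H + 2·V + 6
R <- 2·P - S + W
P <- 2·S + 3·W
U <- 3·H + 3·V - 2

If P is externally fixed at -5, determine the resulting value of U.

37

The intervention breaks the incoming arrows to P: P <- 2·S + 3·W no longer applies, and P = -5.
Since U is not a descendant of the intervened variable, it is unaffected.
H = 7 if V >= 5 else 1  [with V=6]  = 7
U = 3·H + 3·V - 2  [with H=7, V=6]  = 37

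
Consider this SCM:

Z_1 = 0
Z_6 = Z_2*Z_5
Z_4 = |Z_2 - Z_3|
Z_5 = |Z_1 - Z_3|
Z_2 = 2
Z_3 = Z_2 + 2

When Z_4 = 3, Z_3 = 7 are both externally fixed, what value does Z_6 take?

The joint intervention fixes Z_4 = 3, Z_3 = 7, removing each variable's own equation.
Z_5 = |Z_1 - Z_3|  [with Z_1=0, Z_3=7]  = 7
Z_6 = Z_2*Z_5  [with Z_2=2, Z_5=7]  = 14

14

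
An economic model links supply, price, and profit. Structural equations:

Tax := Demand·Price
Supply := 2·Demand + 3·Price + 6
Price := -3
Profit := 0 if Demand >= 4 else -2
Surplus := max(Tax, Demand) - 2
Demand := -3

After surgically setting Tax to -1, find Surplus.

Under do(Tax=-1), the mechanism Tax := Demand·Price is discarded; Tax is fixed at -1.
Surplus = max(Tax, Demand) - 2  [with Tax=-1, Demand=-3]  = -3

-3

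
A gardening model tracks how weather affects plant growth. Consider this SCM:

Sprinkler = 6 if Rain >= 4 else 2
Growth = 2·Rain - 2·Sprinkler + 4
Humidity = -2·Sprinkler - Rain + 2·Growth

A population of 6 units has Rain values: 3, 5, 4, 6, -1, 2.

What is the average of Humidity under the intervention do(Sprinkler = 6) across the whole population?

-18.5

do(Sprinkler=6) breaks Sprinkler's dependence on Rain. With Sprinkler=6 fixed, Humidity across the units is -19, -13, -16, -10, -31, -22, mean -18.5.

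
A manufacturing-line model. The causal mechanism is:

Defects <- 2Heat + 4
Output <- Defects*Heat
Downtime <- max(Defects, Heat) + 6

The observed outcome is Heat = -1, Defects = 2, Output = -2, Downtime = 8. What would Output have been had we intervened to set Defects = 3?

The intervention breaks the incoming arrows to Defects: Defects <- 2Heat + 4 no longer applies, and Defects = 3.
Output = Defects*Heat  [with Defects=3, Heat=-1]  = -3

-3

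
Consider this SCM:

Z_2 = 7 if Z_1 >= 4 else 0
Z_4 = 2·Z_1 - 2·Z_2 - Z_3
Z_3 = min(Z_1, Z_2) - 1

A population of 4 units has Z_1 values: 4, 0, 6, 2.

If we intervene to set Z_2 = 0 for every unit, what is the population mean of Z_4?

Every unit gets Z_2=0 under the intervention. Z_4 values become 9, 1, 13, 5; E[Z_4|do(Z_2=0)] = 7.

7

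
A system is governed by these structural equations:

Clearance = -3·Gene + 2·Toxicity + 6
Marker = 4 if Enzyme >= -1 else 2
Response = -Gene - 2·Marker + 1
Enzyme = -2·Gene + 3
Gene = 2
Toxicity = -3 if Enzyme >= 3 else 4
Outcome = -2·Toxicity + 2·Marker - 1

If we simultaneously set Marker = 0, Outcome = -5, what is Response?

The joint intervention fixes Marker = 0, Outcome = -5, removing each variable's own equation.
Response = -Gene - 2·Marker + 1  [with Gene=2, Marker=0]  = -1

-1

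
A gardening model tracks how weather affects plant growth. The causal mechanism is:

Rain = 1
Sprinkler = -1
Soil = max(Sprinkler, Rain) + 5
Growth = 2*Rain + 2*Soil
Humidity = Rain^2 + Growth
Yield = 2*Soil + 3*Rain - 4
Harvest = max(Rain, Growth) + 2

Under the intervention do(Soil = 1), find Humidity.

do(Soil=1) replaces the equation Soil = max(Sprinkler, Rain) + 5 with the constant Soil = 1.
Growth = 2*Rain + 2*Soil  [with Rain=1, Soil=1]  = 4
Humidity = Rain^2 + Growth  [with Rain=1, Growth=4]  = 5

5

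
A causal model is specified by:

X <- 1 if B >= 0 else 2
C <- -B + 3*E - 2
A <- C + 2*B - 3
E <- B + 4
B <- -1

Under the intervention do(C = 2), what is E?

3

The intervention breaks the incoming arrows to C: C <- -B + 3*E - 2 no longer applies, and C = 2.
Since E is not a descendant of the intervened variable, it is unaffected.
E = B + 4  [with B=-1]  = 3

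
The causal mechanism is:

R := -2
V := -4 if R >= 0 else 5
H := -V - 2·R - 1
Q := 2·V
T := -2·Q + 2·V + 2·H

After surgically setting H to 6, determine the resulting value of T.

2

do(H=6) replaces the equation H := -V - 2·R - 1 with the constant H = 6.
V = -4 if R >= 0 else 5  [with R=-2]  = 5
Q = 2·V  [with V=5]  = 10
T = -2·Q + 2·V + 2·H  [with Q=10, V=5, H=6]  = 2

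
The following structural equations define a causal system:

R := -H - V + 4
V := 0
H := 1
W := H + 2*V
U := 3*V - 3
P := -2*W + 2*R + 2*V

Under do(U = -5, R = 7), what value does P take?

Setting U = -5, R = 7 by intervention discards those variables' equations.
W = H + 2*V  [with H=1, V=0]  = 1
P = -2*W + 2*R + 2*V  [with W=1, R=7, V=0]  = 12

12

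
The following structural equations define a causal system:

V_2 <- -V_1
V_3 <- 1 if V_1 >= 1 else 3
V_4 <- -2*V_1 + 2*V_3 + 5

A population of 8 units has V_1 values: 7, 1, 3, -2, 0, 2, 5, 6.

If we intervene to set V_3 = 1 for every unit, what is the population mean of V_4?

1.5

The intervention sets V_3=1 in all 8 units regardless of V_1. Recomputing V_4 per unit gives -7, 5, 1, 11, 7, 3, -3, -5; average 1.5.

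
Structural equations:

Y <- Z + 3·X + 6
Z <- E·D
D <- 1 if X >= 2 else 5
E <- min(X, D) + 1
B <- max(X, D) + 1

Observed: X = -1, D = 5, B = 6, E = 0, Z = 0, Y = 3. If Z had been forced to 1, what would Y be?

The intervention breaks the incoming arrows to Z: Z <- E·D no longer applies, and Z = 1.
Y = Z + 3·X + 6  [with Z=1, X=-1]  = 4

4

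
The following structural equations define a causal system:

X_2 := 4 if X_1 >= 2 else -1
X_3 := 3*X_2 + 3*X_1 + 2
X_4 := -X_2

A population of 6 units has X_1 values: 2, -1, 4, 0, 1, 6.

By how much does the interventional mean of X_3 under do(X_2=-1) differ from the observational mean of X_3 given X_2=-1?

Every unit gets X_2=-1 under the intervention. X_3 values become 5, -4, 11, -1, 2, 17; E[X_3|do(X_2=-1)] = 5.
E[X_3|X_2=-1] averages over only the 3 units with X_2=-1 (X_1 = -1, 0, 1): X_3 = -4, -1, 2, mean -1.
Difference = 5 − (-1) = 6.

6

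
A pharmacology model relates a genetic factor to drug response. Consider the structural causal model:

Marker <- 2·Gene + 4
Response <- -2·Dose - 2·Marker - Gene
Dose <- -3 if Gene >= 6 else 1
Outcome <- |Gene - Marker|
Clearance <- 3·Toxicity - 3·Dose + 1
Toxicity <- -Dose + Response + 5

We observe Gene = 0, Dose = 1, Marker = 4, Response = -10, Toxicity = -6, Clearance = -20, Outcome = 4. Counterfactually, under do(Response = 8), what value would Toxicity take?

12

Intervening sets Response = 8 and removes its equation (Response <- -2·Dose - 2·Marker - Gene).
Dose = -3 if Gene >= 6 else 1  [with Gene=0]  = 1
Toxicity = -Dose + Response + 5  [with Dose=1, Response=8]  = 12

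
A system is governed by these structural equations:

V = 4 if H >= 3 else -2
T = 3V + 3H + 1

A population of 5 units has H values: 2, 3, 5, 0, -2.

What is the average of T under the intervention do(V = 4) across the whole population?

do(V=4) breaks V's dependence on H. With V=4 fixed, T across the units is 19, 22, 28, 13, 7, mean 17.8.

17.8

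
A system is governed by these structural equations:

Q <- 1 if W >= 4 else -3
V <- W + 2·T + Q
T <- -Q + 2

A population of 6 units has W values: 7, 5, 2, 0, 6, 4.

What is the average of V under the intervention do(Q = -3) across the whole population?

The intervention sets Q=-3 in all 6 units regardless of W. Recomputing V per unit gives 14, 12, 9, 7, 13, 11; average 11.

11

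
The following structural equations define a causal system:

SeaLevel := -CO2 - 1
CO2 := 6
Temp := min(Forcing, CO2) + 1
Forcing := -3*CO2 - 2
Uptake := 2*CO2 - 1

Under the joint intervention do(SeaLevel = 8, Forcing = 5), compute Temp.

6

Setting SeaLevel = 8, Forcing = 5 by intervention discards those variables' equations.
Temp = min(Forcing, CO2) + 1  [with Forcing=5, CO2=6]  = 6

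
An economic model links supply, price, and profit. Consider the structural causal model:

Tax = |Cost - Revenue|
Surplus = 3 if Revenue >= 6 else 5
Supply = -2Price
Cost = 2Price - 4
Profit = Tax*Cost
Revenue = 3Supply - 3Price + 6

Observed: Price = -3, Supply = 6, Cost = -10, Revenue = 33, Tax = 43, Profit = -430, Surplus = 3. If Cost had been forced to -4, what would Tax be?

do(Cost=-4) replaces the equation Cost = 2Price - 4 with the constant Cost = -4.
Supply = -2Price  [with Price=-3]  = 6
Revenue = 3Supply - 3Price + 6  [with Supply=6, Price=-3]  = 33
Tax = |Cost - Revenue|  [with Cost=-4, Revenue=33]  = 37

37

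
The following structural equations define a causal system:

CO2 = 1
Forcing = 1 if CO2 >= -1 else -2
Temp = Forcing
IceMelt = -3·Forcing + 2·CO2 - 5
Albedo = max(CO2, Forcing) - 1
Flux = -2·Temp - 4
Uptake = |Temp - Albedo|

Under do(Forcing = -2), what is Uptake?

2

Under do(Forcing=-2), the mechanism Forcing = 1 if CO2 >= -1 else -2 is discarded; Forcing is fixed at -2.
Temp = Forcing  [with Forcing=-2]  = -2
Albedo = max(CO2, Forcing) - 1  [with CO2=1, Forcing=-2]  = 0
Uptake = |Temp - Albedo|  [with Temp=-2, Albedo=0]  = 2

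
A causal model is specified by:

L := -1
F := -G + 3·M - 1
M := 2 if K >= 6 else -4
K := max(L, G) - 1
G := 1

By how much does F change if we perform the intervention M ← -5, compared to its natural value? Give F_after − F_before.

-3

Intervening sets M = -5 and removes its equation (M := 2 if K >= 6 else -4).
F = -G + 3·M - 1  [with G=1, M=-5]  = -17
Without intervention: K = max(L, G) - 1  [with L=-1, G=1]  = 0; M = 2 if K >= 6 else -4  [with K=0]  = -4; F = -G + 3·M - 1  [with G=1, M=-4]  = -14.
Change = -17 − (-14) = -3.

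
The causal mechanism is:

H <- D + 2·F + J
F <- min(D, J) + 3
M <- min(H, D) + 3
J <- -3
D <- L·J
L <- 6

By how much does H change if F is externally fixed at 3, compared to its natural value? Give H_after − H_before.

Intervening sets F = 3 and removes its equation (F <- min(D, J) + 3).
D = L·J  [with L=6, J=-3]  = -18
H = D + 2·F + J  [with D=-18, F=3, J=-3]  = -15
Without intervention: D = L·J  [with L=6, J=-3]  = -18; F = min(D, J) + 3  [with D=-18, J=-3]  = -15; H = D + 2·F + J  [with D=-18, F=-15, J=-3]  = -51.
Change = -15 − (-51) = 36.

36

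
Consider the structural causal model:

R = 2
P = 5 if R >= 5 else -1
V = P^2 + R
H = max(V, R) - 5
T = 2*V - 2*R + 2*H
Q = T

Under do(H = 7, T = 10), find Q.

10

The joint intervention fixes H = 7, T = 10, removing each variable's own equation.
Q = T  [with T=10]  = 10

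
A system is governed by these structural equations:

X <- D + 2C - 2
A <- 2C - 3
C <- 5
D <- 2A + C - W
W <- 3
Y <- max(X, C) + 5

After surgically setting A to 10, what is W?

Under do(A=10), the mechanism A <- 2C - 3 is discarded; A is fixed at 10.
W is not downstream of the intervention, so its value is determined by the original equations.

3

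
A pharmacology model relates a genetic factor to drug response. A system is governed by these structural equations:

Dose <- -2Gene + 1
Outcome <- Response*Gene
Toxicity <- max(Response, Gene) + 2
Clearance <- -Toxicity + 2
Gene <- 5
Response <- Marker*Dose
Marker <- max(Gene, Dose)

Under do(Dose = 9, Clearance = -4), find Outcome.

Setting Dose = 9, Clearance = -4 by intervention discards those variables' equations.
Marker = max(Gene, Dose)  [with Gene=5, Dose=9]  = 9
Response = Marker*Dose  [with Marker=9, Dose=9]  = 81
Outcome = Response*Gene  [with Response=81, Gene=5]  = 405

405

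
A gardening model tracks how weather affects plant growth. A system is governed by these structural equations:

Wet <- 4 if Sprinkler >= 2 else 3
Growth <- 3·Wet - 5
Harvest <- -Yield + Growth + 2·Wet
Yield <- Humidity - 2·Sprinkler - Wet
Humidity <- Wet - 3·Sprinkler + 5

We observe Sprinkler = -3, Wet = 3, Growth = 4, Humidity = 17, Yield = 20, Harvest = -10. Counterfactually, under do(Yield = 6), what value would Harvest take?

4

The intervention breaks the incoming arrows to Yield: Yield <- Humidity - 2·Sprinkler - Wet no longer applies, and Yield = 6.
Wet = 4 if Sprinkler >= 2 else 3  [with Sprinkler=-3]  = 3
Growth = 3·Wet - 5  [with Wet=3]  = 4
Harvest = -Yield + Growth + 2·Wet  [with Yield=6, Growth=4, Wet=3]  = 4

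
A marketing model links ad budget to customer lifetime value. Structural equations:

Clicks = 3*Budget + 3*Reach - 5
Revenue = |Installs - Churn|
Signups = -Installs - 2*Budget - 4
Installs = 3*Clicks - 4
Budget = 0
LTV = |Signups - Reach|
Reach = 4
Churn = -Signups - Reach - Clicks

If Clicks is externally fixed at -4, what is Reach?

4

Under do(Clicks=-4), the mechanism Clicks = 3*Budget + 3*Reach - 5 is discarded; Clicks is fixed at -4.
Since Reach is not a descendant of the intervened variable, it is unaffected.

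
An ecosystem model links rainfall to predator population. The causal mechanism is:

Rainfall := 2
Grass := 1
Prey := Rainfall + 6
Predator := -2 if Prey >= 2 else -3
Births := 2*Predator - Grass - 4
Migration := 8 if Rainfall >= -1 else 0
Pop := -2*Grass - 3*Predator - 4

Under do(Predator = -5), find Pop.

The intervention breaks the incoming arrows to Predator: Predator := -2 if Prey >= 2 else -3 no longer applies, and Predator = -5.
Pop = -2*Grass - 3*Predator - 4  [with Grass=1, Predator=-5]  = 9

9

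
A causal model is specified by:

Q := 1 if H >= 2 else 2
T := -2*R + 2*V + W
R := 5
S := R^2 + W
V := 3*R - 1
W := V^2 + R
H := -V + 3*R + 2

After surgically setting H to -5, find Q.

The intervention breaks the incoming arrows to H: H := -V + 3*R + 2 no longer applies, and H = -5.
Q = 1 if H >= 2 else 2  [with H=-5]  = 2

2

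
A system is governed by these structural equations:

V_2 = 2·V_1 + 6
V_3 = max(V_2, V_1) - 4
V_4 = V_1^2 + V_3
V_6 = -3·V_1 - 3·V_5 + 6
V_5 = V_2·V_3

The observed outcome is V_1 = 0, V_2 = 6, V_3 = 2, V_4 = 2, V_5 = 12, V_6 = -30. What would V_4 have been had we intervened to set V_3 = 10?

The intervention breaks the incoming arrows to V_3: V_3 = max(V_2, V_1) - 4 no longer applies, and V_3 = 10.
V_4 = V_1^2 + V_3  [with V_1=0, V_3=10]  = 10

10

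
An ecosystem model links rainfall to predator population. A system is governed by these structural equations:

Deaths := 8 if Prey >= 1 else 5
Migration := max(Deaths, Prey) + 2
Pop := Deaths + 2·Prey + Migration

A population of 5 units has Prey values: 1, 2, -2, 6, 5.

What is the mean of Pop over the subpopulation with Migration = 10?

25

Conditioning on Migration=10 selects the 4 unit(s) with Prey ∈ {1, 2, 6, 5}. Their Pop values: 20, 22, 30, 28. Mean = 25.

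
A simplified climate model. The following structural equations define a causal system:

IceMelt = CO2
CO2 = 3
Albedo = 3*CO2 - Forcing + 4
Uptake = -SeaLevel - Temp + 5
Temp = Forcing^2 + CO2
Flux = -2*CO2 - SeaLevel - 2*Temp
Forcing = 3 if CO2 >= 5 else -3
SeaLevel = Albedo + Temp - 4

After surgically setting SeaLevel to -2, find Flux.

-28

Intervening sets SeaLevel = -2 and removes its equation (SeaLevel = Albedo + Temp - 4).
Forcing = 3 if CO2 >= 5 else -3  [with CO2=3]  = -3
Temp = Forcing^2 + CO2  [with Forcing=-3, CO2=3]  = 12
Flux = -2*CO2 - SeaLevel - 2*Temp  [with CO2=3, SeaLevel=-2, Temp=12]  = -28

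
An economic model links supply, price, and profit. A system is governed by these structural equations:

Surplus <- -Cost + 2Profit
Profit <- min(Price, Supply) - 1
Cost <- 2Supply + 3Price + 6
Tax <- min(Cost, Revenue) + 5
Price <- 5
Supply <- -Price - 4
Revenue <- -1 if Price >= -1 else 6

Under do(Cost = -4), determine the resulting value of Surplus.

The intervention breaks the incoming arrows to Cost: Cost <- 2Supply + 3Price + 6 no longer applies, and Cost = -4.
Supply = -Price - 4  [with Price=5]  = -9
Profit = min(Price, Supply) - 1  [with Price=5, Supply=-9]  = -10
Surplus = -Cost + 2Profit  [with Cost=-4, Profit=-10]  = -16

-16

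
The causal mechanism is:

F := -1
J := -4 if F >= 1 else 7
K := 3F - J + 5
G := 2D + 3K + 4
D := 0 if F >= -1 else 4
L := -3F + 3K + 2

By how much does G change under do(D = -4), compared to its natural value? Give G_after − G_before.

do(D=-4) replaces the equation D := 0 if F >= -1 else 4 with the constant D = -4.
J = -4 if F >= 1 else 7  [with F=-1]  = 7
K = 3F - J + 5  [with F=-1, J=7]  = -5
G = 2D + 3K + 4  [with D=-4, K=-5]  = -19
Without intervention: J = -4 if F >= 1 else 7  [with F=-1]  = 7; D = 0 if F >= -1 else 4  [with F=-1]  = 0; K = 3F - J + 5  [with F=-1, J=7]  = -5; G = 2D + 3K + 4  [with D=0, K=-5]  = -11.
Change = -19 − (-11) = -8.

-8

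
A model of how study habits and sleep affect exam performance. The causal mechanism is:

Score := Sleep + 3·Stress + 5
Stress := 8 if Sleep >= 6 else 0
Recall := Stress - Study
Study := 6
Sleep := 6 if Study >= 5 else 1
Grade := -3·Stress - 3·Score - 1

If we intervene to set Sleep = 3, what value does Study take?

Under do(Sleep=3), the mechanism Sleep := 6 if Study >= 5 else 1 is discarded; Sleep is fixed at 3.
Study is not downstream of the intervention, so its value is determined by the original equations.

6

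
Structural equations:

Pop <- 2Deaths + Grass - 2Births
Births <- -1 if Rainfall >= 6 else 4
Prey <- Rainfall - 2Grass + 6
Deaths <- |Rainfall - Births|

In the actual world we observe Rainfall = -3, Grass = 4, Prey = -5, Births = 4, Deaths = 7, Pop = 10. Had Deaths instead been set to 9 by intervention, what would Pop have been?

The intervention breaks the incoming arrows to Deaths: Deaths <- |Rainfall - Births| no longer applies, and Deaths = 9.
Births = -1 if Rainfall >= 6 else 4  [with Rainfall=-3]  = 4
Pop = 2Deaths + Grass - 2Births  [with Deaths=9, Grass=4, Births=4]  = 14

14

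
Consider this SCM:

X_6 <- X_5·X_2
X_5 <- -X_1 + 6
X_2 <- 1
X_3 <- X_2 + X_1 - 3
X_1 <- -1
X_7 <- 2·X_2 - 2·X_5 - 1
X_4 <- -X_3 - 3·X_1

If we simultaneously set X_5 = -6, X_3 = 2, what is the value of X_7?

The joint intervention fixes X_5 = -6, X_3 = 2, removing each variable's own equation.
X_7 = 2·X_2 - 2·X_5 - 1  [with X_2=1, X_5=-6]  = 13

13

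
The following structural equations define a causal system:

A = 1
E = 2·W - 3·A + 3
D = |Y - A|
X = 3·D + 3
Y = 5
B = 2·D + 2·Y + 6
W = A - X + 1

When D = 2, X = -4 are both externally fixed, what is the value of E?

Under do(D = 2, X = -4), each intervened variable's structural equation is replaced by its fixed value.
W = A - X + 1  [with A=1, X=-4]  = 6
E = 2·W - 3·A + 3  [with W=6, A=1]  = 12

12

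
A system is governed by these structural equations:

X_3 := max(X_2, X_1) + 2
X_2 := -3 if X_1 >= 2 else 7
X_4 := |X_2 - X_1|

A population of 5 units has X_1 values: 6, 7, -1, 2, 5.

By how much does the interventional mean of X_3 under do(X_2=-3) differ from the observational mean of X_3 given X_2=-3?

Under do(X_2=-3), X_2's equation is replaced by X_2=-3 for every unit. Per-unit X_3: 8, 9, 1, 4, 7. Mean = 5.8.
E[X_3|X_2=-3] averages over only the 4 units with X_2=-3 (X_1 = 6, 7, 2, 5): X_3 = 8, 9, 4, 7, mean 7.
Difference = 5.8 − 7 = -1.2.

-1.2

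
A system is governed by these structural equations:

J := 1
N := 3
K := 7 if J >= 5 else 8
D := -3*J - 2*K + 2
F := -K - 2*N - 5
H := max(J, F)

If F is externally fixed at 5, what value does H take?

5

The intervention breaks the incoming arrows to F: F := -K - 2*N - 5 no longer applies, and F = 5.
H = max(J, F)  [with J=1, F=5]  = 5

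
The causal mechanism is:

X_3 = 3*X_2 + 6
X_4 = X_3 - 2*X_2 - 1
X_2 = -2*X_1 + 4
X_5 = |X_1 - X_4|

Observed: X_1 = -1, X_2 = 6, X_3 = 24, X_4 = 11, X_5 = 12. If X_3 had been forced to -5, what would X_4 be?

-18

The intervention breaks the incoming arrows to X_3: X_3 = 3*X_2 + 6 no longer applies, and X_3 = -5.
X_2 = -2*X_1 + 4  [with X_1=-1]  = 6
X_4 = X_3 - 2*X_2 - 1  [with X_3=-5, X_2=6]  = -18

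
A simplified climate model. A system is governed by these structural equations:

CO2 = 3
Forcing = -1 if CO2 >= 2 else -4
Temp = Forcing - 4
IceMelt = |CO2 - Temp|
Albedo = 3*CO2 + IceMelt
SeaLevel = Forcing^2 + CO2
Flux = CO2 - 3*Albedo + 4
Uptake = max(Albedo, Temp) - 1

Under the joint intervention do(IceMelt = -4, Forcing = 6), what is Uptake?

4

The joint intervention fixes IceMelt = -4, Forcing = 6, removing each variable's own equation.
Temp = Forcing - 4  [with Forcing=6]  = 2
Albedo = 3*CO2 + IceMelt  [with CO2=3, IceMelt=-4]  = 5
Uptake = max(Albedo, Temp) - 1  [with Albedo=5, Temp=2]  = 4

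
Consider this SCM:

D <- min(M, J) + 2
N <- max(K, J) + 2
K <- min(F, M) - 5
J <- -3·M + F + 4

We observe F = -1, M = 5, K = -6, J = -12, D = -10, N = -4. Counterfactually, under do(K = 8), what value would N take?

10

The intervention breaks the incoming arrows to K: K <- min(F, M) - 5 no longer applies, and K = 8.
J = -3·M + F + 4  [with M=5, F=-1]  = -12
N = max(K, J) + 2  [with K=8, J=-12]  = 10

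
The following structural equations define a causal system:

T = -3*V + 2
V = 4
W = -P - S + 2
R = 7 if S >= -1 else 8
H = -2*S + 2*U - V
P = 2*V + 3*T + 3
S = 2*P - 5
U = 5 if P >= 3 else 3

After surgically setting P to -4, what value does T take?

Under do(P=-4), the mechanism P = 2*V + 3*T + 3 is discarded; P is fixed at -4.
Since T is not a descendant of the intervened variable, it is unaffected.
T = -3*V + 2  [with V=4]  = -10

-10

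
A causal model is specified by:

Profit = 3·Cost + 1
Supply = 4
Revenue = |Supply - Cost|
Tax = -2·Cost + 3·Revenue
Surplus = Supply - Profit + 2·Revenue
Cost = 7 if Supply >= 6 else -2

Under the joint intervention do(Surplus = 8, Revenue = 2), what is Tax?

Under do(Surplus = 8, Revenue = 2), each intervened variable's structural equation is replaced by its fixed value.
Cost = 7 if Supply >= 6 else -2  [with Supply=4]  = -2
Tax = -2·Cost + 3·Revenue  [with Cost=-2, Revenue=2]  = 10

10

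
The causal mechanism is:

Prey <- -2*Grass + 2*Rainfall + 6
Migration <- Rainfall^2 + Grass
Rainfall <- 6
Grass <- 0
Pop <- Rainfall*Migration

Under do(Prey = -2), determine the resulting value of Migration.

The intervention breaks the incoming arrows to Prey: Prey <- -2*Grass + 2*Rainfall + 6 no longer applies, and Prey = -2.
Migration is not downstream of the intervention, so its value is determined by the original equations.
Migration = Rainfall^2 + Grass  [with Rainfall=6, Grass=0]  = 36

36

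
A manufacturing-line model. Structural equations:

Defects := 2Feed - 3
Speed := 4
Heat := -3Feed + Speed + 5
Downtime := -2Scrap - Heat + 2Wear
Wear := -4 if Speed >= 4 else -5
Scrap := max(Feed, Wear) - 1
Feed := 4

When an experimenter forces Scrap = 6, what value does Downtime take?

Intervening sets Scrap = 6 and removes its equation (Scrap := max(Feed, Wear) - 1).
Heat = -3Feed + Speed + 5  [with Feed=4, Speed=4]  = -3
Wear = -4 if Speed >= 4 else -5  [with Speed=4]  = -4
Downtime = -2Scrap - Heat + 2Wear  [with Scrap=6, Heat=-3, Wear=-4]  = -17

-17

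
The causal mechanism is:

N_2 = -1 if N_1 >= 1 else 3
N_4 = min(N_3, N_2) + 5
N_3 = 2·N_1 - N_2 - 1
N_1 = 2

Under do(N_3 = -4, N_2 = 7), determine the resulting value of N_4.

1

The joint intervention fixes N_3 = -4, N_2 = 7, removing each variable's own equation.
N_4 = min(N_3, N_2) + 5  [with N_3=-4, N_2=7]  = 1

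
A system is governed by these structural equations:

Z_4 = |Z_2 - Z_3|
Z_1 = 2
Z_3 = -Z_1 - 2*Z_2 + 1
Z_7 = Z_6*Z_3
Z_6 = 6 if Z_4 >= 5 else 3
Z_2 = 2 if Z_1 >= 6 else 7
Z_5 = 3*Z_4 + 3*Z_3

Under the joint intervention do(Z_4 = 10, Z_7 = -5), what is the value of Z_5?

-15

Setting Z_4 = 10, Z_7 = -5 by intervention discards those variables' equations.
Z_2 = 2 if Z_1 >= 6 else 7  [with Z_1=2]  = 7
Z_3 = -Z_1 - 2*Z_2 + 1  [with Z_1=2, Z_2=7]  = -15
Z_5 = 3*Z_4 + 3*Z_3  [with Z_4=10, Z_3=-15]  = -15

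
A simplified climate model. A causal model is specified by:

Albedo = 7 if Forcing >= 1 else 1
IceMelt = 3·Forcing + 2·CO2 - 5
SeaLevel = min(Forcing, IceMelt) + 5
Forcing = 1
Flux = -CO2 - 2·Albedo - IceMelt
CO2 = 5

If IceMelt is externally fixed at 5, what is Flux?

The intervention breaks the incoming arrows to IceMelt: IceMelt = 3·Forcing + 2·CO2 - 5 no longer applies, and IceMelt = 5.
Albedo = 7 if Forcing >= 1 else 1  [with Forcing=1]  = 7
Flux = -CO2 - 2·Albedo - IceMelt  [with CO2=5, Albedo=7, IceMelt=5]  = -24

-24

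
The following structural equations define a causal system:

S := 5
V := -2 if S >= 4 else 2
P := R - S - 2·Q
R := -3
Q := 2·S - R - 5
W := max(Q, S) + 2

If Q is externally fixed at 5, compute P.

-18

do(Q=5) replaces the equation Q := 2·S - R - 5 with the constant Q = 5.
P = R - S - 2·Q  [with R=-3, S=5, Q=5]  = -18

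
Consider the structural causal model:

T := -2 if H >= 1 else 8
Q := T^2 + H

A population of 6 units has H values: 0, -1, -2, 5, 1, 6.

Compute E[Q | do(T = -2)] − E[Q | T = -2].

Every unit gets T=-2 under the intervention. Q values become 4, 3, 2, 9, 5, 10; E[Q|do(T=-2)] = 5.5.
Conditioning on T=-2 selects the 3 unit(s) with H ∈ {5, 1, 6}. Their Q values: 9, 5, 10. Mean = 8.
Difference = 5.5 − 8 = -2.5.

-2.5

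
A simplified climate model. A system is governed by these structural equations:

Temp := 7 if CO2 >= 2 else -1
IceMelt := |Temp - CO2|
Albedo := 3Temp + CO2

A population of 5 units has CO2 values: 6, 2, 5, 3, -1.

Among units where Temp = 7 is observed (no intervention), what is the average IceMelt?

3

E[IceMelt|Temp=7] averages over only the 4 units with Temp=7 (CO2 = 6, 2, 5, 3): IceMelt = 1, 5, 2, 4, mean 3.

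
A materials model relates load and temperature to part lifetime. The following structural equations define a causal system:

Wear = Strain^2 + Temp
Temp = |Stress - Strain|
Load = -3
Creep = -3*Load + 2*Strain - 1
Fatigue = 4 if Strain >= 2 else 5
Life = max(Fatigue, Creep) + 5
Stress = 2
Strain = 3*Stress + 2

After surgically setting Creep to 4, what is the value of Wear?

The intervention breaks the incoming arrows to Creep: Creep = -3*Load + 2*Strain - 1 no longer applies, and Creep = 4.
Since Wear is not a descendant of the intervened variable, it is unaffected.
Strain = 3*Stress + 2  [with Stress=2]  = 8
Temp = |Stress - Strain|  [with Stress=2, Strain=8]  = 6
Wear = Strain^2 + Temp  [with Strain=8, Temp=6]  = 70

70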